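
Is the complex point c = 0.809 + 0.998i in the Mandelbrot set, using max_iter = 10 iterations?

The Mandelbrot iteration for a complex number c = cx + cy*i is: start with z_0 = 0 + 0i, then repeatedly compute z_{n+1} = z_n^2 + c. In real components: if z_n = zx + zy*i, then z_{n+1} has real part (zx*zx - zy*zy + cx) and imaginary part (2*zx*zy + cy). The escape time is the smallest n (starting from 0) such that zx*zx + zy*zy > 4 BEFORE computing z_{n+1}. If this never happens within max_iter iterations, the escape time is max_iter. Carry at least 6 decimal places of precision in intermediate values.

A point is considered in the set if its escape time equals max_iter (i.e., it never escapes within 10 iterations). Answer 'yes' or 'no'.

Answer: no

Derivation:
z_0 = 0 + 0i, c = 0.8090 + 0.9980i
Iter 1: z = 0.8090 + 0.9980i, |z|^2 = 1.6505
Iter 2: z = 0.4675 + 2.6128i, |z|^2 = 7.0451
Escaped at iteration 2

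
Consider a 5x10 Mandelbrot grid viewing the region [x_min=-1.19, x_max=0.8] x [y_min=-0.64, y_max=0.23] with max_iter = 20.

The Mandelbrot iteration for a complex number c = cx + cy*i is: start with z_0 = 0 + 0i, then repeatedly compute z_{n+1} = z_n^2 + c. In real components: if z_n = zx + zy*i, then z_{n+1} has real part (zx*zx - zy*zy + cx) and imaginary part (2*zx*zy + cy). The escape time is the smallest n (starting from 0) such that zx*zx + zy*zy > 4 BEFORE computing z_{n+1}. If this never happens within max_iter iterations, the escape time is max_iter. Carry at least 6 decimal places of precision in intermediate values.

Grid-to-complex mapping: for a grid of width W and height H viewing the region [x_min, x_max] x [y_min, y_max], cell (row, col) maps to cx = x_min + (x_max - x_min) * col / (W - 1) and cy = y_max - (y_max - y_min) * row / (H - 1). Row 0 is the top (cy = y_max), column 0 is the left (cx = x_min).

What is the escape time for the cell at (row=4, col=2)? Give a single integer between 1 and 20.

Answer: 20

Derivation:
z_0 = 0 + 0i, c = -0.1950 + -0.1567i
Iter 1: z = -0.1950 + -0.1567i, |z|^2 = 0.0626
Iter 2: z = -0.1815 + -0.0956i, |z|^2 = 0.0421
Iter 3: z = -0.1712 + -0.1220i, |z|^2 = 0.0442
Iter 4: z = -0.1806 + -0.1149i, |z|^2 = 0.0458
Iter 5: z = -0.1756 + -0.1152i, |z|^2 = 0.0441
Iter 6: z = -0.1774 + -0.1162i, |z|^2 = 0.0450
Iter 7: z = -0.1770 + -0.1154i, |z|^2 = 0.0447
Iter 8: z = -0.1770 + -0.1158i, |z|^2 = 0.0447
Iter 9: z = -0.1771 + -0.1157i, |z|^2 = 0.0447
Iter 10: z = -0.1770 + -0.1157i, |z|^2 = 0.0447
Iter 11: z = -0.1770 + -0.1157i, |z|^2 = 0.0447
Iter 12: z = -0.1770 + -0.1157i, |z|^2 = 0.0447
Iter 13: z = -0.1770 + -0.1157i, |z|^2 = 0.0447
Iter 14: z = -0.1770 + -0.1157i, |z|^2 = 0.0447
Iter 15: z = -0.1770 + -0.1157i, |z|^2 = 0.0447
Iter 16: z = -0.1770 + -0.1157i, |z|^2 = 0.0447
Iter 17: z = -0.1770 + -0.1157i, |z|^2 = 0.0447
Iter 18: z = -0.1770 + -0.1157i, |z|^2 = 0.0447
Iter 19: z = -0.1770 + -0.1157i, |z|^2 = 0.0447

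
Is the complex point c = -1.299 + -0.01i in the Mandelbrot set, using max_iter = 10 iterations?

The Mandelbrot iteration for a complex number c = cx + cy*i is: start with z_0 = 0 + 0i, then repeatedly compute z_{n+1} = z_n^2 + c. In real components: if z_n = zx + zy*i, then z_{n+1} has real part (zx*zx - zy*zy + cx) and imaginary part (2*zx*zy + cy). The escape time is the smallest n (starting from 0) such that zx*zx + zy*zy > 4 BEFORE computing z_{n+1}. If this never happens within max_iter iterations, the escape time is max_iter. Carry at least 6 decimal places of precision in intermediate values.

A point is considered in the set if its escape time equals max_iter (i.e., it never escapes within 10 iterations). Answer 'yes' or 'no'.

Answer: yes

Derivation:
z_0 = 0 + 0i, c = -1.2990 + -0.0100i
Iter 1: z = -1.2990 + -0.0100i, |z|^2 = 1.6875
Iter 2: z = 0.3883 + 0.0160i, |z|^2 = 0.1510
Iter 3: z = -1.1485 + 0.0024i, |z|^2 = 1.3190
Iter 4: z = 0.0200 + -0.0155i, |z|^2 = 0.0006
Iter 5: z = -1.2988 + -0.0106i, |z|^2 = 1.6871
Iter 6: z = 0.3879 + 0.0176i, |z|^2 = 0.1508
Iter 7: z = -1.1489 + 0.0036i, |z|^2 = 1.3199
Iter 8: z = 0.0209 + -0.0184i, |z|^2 = 0.0008
Iter 9: z = -1.2989 + -0.0108i, |z|^2 = 1.6873
Did not escape in 10 iterations → in set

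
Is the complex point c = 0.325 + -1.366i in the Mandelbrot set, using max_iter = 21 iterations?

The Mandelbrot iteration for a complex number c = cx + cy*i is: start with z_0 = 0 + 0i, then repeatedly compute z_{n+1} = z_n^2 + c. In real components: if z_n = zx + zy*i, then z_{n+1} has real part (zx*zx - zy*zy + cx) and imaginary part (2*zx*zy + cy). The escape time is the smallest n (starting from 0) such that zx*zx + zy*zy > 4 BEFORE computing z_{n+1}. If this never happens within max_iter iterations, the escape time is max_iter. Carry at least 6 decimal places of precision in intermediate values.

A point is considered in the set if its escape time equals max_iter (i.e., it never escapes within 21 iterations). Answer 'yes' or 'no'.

Answer: no

Derivation:
z_0 = 0 + 0i, c = 0.3250 + -1.3660i
Iter 1: z = 0.3250 + -1.3660i, |z|^2 = 1.9716
Iter 2: z = -1.4353 + -2.2539i, |z|^2 = 7.1402
Escaped at iteration 2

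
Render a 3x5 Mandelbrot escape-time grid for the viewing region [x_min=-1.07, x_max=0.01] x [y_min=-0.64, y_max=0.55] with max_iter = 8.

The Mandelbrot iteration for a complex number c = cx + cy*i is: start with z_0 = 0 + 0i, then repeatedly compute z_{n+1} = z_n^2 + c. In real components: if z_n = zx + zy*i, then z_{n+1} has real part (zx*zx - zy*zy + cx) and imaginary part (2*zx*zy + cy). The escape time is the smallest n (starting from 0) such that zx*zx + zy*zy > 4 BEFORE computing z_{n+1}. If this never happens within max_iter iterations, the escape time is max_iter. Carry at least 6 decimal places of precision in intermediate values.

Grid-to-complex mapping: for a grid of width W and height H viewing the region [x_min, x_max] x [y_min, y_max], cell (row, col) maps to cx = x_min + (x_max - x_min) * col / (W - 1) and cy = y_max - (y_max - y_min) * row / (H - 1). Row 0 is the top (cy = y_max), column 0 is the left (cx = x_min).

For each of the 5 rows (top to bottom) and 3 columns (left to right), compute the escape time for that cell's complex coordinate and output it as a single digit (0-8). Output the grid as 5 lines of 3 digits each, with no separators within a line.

(row=0, col=0): c = -1.0700 + 0.5500i → escape time 5
(row=0, col=1): c = -0.5300 + 0.5500i → escape time 8
(row=0, col=2): c = 0.0100 + 0.5500i → escape time 8
(row=1, col=0): c = -1.0700 + 0.2525i → escape time 8
(row=1, col=1): c = -0.5300 + 0.2525i → escape time 8
(row=1, col=2): c = 0.0100 + 0.2525i → escape time 8
(row=2, col=0): c = -1.0700 + -0.0450i → escape time 8
(row=2, col=1): c = -0.5300 + -0.0450i → escape time 8
(row=2, col=2): c = 0.0100 + -0.0450i → escape time 8
(row=3, col=0): c = -1.0700 + -0.3425i → escape time 8
(row=3, col=1): c = -0.5300 + -0.3425i → escape time 8
(row=3, col=2): c = 0.0100 + -0.3425i → escape time 8
(row=4, col=0): c = -1.0700 + -0.6400i → escape time 4
(row=4, col=1): c = -0.5300 + -0.6400i → escape time 8
(row=4, col=2): c = 0.0100 + -0.6400i → escape time 8

Answer: 588
888
888
888
488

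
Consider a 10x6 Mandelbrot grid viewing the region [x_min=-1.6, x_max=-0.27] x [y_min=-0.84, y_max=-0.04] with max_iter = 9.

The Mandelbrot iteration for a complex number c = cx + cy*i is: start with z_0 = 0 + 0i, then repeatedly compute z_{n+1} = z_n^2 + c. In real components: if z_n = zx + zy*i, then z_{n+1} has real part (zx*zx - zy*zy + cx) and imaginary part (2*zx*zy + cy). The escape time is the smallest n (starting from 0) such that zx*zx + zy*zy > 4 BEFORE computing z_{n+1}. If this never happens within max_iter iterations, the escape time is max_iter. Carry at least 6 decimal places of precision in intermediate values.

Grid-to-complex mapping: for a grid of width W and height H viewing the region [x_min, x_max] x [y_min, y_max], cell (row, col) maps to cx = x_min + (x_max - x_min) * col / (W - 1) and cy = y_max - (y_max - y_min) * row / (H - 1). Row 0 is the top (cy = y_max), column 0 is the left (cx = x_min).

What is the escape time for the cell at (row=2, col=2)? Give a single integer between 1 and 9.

z_0 = 0 + 0i, c = -1.3044 + -0.3600i
Iter 1: z = -1.3044 + -0.3600i, |z|^2 = 1.8312
Iter 2: z = 0.2675 + 0.5792i, |z|^2 = 0.4070
Iter 3: z = -1.5683 + -0.0501i, |z|^2 = 2.4622
Iter 4: z = 1.1528 + -0.2029i, |z|^2 = 1.3700
Iter 5: z = -0.0168 + -0.8277i, |z|^2 = 0.6854
Iter 6: z = -1.9893 + -0.3322i, |z|^2 = 4.0677
Escaped at iteration 6

Answer: 6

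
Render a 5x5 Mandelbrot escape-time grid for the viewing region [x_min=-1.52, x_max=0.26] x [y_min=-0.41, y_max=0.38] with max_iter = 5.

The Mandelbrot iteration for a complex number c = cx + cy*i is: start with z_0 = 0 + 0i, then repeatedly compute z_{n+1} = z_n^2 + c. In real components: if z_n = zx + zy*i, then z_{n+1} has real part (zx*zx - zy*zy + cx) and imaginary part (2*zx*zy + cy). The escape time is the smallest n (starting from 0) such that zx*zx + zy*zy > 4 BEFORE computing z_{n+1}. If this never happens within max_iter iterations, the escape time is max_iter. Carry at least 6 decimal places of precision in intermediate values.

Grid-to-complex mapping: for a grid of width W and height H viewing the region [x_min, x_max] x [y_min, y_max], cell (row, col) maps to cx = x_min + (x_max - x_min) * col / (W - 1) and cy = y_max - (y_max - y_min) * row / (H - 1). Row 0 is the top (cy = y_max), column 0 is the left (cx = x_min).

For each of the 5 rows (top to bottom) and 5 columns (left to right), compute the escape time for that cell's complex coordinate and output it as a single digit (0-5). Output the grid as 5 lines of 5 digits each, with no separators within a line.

(row=0, col=0): c = -1.5200 + 0.3800i → escape time 4
(row=0, col=1): c = -1.0750 + 0.3800i → escape time 5
(row=0, col=2): c = -0.6300 + 0.3800i → escape time 5
(row=0, col=3): c = -0.1850 + 0.3800i → escape time 5
(row=0, col=4): c = 0.2600 + 0.3800i → escape time 5
(row=1, col=0): c = -1.5200 + 0.1825i → escape time 5
(row=1, col=1): c = -1.0750 + 0.1825i → escape time 5
(row=1, col=2): c = -0.6300 + 0.1825i → escape time 5
(row=1, col=3): c = -0.1850 + 0.1825i → escape time 5
(row=1, col=4): c = 0.2600 + 0.1825i → escape time 5
(row=2, col=0): c = -1.5200 + -0.0150i → escape time 5
(row=2, col=1): c = -1.0750 + -0.0150i → escape time 5
(row=2, col=2): c = -0.6300 + -0.0150i → escape time 5
(row=2, col=3): c = -0.1850 + -0.0150i → escape time 5
(row=2, col=4): c = 0.2600 + -0.0150i → escape time 5
(row=3, col=0): c = -1.5200 + -0.2125i → escape time 5
(row=3, col=1): c = -1.0750 + -0.2125i → escape time 5
(row=3, col=2): c = -0.6300 + -0.2125i → escape time 5
(row=3, col=3): c = -0.1850 + -0.2125i → escape time 5
(row=3, col=4): c = 0.2600 + -0.2125i → escape time 5
(row=4, col=0): c = -1.5200 + -0.4100i → escape time 4
(row=4, col=1): c = -1.0750 + -0.4100i → escape time 5
(row=4, col=2): c = -0.6300 + -0.4100i → escape time 5
(row=4, col=3): c = -0.1850 + -0.4100i → escape time 5
(row=4, col=4): c = 0.2600 + -0.4100i → escape time 5

Answer: 45555
55555
55555
55555
45555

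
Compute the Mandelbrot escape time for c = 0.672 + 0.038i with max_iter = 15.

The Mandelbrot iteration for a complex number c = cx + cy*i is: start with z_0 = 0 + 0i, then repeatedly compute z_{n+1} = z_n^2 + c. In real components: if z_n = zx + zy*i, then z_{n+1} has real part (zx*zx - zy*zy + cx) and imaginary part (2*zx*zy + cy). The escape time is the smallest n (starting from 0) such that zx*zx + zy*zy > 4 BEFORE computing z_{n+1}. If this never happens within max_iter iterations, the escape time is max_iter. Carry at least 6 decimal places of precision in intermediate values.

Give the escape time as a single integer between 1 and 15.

z_0 = 0 + 0i, c = 0.6720 + 0.0380i
Iter 1: z = 0.6720 + 0.0380i, |z|^2 = 0.4530
Iter 2: z = 1.1221 + 0.0891i, |z|^2 = 1.2671
Iter 3: z = 1.9233 + 0.2379i, |z|^2 = 3.7555
Iter 4: z = 4.3143 + 0.9531i, |z|^2 = 19.5220
Escaped at iteration 4

Answer: 4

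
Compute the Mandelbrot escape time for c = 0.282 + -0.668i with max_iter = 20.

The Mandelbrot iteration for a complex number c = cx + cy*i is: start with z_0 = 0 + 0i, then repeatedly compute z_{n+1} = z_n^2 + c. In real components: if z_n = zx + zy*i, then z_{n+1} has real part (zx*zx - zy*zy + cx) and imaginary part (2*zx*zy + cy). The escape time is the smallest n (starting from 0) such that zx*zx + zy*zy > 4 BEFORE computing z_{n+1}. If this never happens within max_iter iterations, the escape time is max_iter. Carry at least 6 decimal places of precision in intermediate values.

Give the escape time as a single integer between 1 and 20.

z_0 = 0 + 0i, c = 0.2820 + -0.6680i
Iter 1: z = 0.2820 + -0.6680i, |z|^2 = 0.5257
Iter 2: z = -0.0847 + -1.0448i, |z|^2 = 1.0987
Iter 3: z = -0.8023 + -0.4910i, |z|^2 = 0.8848
Iter 4: z = 0.6846 + 0.1199i, |z|^2 = 0.4831
Iter 5: z = 0.7363 + -0.5038i, |z|^2 = 0.7960
Iter 6: z = 0.5704 + -1.4099i, |z|^2 = 2.3133
Iter 7: z = -1.3806 + -2.2765i, |z|^2 = 7.0882
Escaped at iteration 7

Answer: 7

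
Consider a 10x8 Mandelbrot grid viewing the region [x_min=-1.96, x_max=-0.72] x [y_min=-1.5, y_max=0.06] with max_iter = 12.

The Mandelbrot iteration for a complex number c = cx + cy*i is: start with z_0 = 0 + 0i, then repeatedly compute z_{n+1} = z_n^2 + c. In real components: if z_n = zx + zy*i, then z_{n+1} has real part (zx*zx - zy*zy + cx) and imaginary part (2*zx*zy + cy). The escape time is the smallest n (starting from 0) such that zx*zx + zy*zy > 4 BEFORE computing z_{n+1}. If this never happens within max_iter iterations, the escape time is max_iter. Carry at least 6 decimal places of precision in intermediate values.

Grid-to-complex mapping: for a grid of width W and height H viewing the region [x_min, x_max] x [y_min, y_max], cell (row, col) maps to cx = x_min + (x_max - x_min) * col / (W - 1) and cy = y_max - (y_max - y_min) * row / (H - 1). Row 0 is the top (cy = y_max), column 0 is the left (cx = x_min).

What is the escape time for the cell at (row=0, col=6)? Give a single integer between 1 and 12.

z_0 = 0 + 0i, c = -1.1333 + 0.0600i
Iter 1: z = -1.1333 + 0.0600i, |z|^2 = 1.2880
Iter 2: z = 0.1475 + -0.0760i, |z|^2 = 0.0275
Iter 3: z = -1.1173 + 0.0376i, |z|^2 = 1.2499
Iter 4: z = 0.1137 + -0.0240i, |z|^2 = 0.0135
Iter 5: z = -1.1210 + 0.0545i, |z|^2 = 1.2596
Iter 6: z = 0.1203 + -0.0623i, |z|^2 = 0.0183
Iter 7: z = -1.1227 + 0.0450i, |z|^2 = 1.2626
Iter 8: z = 0.1252 + -0.0411i, |z|^2 = 0.0174
Iter 9: z = -1.1193 + 0.0497i, |z|^2 = 1.2554
Iter 10: z = 0.1171 + -0.0513i, |z|^2 = 0.0164
Iter 11: z = -1.1222 + 0.0480i, |z|^2 = 1.2617

Answer: 12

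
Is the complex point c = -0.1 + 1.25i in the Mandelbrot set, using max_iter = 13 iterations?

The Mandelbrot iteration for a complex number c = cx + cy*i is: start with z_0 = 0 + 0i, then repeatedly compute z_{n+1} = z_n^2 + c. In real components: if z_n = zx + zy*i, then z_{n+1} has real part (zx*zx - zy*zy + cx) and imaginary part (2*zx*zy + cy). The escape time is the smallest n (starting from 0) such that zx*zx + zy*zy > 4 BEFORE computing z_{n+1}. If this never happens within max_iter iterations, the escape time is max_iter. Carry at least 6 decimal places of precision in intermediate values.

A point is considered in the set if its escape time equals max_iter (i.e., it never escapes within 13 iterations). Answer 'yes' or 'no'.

Answer: no

Derivation:
z_0 = 0 + 0i, c = -0.1000 + 1.2500i
Iter 1: z = -0.1000 + 1.2500i, |z|^2 = 1.5725
Iter 2: z = -1.6525 + 1.0000i, |z|^2 = 3.7308
Iter 3: z = 1.6308 + -2.0550i, |z|^2 = 6.8824
Escaped at iteration 3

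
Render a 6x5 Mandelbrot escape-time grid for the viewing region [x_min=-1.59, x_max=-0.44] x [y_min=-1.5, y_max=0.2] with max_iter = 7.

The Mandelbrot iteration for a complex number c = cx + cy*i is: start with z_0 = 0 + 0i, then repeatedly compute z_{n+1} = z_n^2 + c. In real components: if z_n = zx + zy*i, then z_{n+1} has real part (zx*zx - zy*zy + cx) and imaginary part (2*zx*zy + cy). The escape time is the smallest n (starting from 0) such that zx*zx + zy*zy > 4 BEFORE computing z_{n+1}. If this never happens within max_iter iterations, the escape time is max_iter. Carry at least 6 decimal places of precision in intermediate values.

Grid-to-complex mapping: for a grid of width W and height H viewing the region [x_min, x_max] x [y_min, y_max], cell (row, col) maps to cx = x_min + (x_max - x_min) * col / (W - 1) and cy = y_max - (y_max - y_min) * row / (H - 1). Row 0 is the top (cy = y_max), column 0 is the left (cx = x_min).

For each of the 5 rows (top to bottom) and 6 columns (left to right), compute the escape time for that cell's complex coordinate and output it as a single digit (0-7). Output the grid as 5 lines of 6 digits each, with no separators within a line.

Answer: 577777
577777
333467
233334
112222

Derivation:
(row=0, col=0): c = -1.5900 + 0.2000i → escape time 5
(row=0, col=1): c = -1.3600 + 0.2000i → escape time 7
(row=0, col=2): c = -1.1300 + 0.2000i → escape time 7
(row=0, col=3): c = -0.9000 + 0.2000i → escape time 7
(row=0, col=4): c = -0.6700 + 0.2000i → escape time 7
(row=0, col=5): c = -0.4400 + 0.2000i → escape time 7
(row=1, col=0): c = -1.5900 + -0.2250i → escape time 5
(row=1, col=1): c = -1.3600 + -0.2250i → escape time 7
(row=1, col=2): c = -1.1300 + -0.2250i → escape time 7
(row=1, col=3): c = -0.9000 + -0.2250i → escape time 7
(row=1, col=4): c = -0.6700 + -0.2250i → escape time 7
(row=1, col=5): c = -0.4400 + -0.2250i → escape time 7
(row=2, col=0): c = -1.5900 + -0.6500i → escape time 3
(row=2, col=1): c = -1.3600 + -0.6500i → escape time 3
(row=2, col=2): c = -1.1300 + -0.6500i → escape time 3
(row=2, col=3): c = -0.9000 + -0.6500i → escape time 4
(row=2, col=4): c = -0.6700 + -0.6500i → escape time 6
(row=2, col=5): c = -0.4400 + -0.6500i → escape time 7
(row=3, col=0): c = -1.5900 + -1.0750i → escape time 2
(row=3, col=1): c = -1.3600 + -1.0750i → escape time 3
(row=3, col=2): c = -1.1300 + -1.0750i → escape time 3
(row=3, col=3): c = -0.9000 + -1.0750i → escape time 3
(row=3, col=4): c = -0.6700 + -1.0750i → escape time 3
(row=3, col=5): c = -0.4400 + -1.0750i → escape time 4
(row=4, col=0): c = -1.5900 + -1.5000i → escape time 1
(row=4, col=1): c = -1.3600 + -1.5000i → escape time 1
(row=4, col=2): c = -1.1300 + -1.5000i → escape time 2
(row=4, col=3): c = -0.9000 + -1.5000i → escape time 2
(row=4, col=4): c = -0.6700 + -1.5000i → escape time 2
(row=4, col=5): c = -0.4400 + -1.5000i → escape time 2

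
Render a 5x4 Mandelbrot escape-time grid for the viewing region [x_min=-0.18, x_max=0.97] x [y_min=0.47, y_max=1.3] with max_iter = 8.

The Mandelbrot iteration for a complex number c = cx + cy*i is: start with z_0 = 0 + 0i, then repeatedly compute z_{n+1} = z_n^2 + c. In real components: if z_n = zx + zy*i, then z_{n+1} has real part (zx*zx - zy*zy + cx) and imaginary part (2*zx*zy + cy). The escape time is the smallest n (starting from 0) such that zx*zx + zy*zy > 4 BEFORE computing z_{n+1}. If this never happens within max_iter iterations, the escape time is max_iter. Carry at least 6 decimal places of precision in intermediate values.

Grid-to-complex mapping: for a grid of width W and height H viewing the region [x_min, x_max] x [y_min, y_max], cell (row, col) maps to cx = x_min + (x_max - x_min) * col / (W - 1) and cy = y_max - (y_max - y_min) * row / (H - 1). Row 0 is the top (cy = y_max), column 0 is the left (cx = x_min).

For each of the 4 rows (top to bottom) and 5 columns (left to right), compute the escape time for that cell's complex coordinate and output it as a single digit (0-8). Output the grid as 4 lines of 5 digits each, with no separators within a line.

Answer: 22222
84322
87432
88732

Derivation:
(row=0, col=0): c = -0.1800 + 1.3000i → escape time 2
(row=0, col=1): c = 0.1075 + 1.3000i → escape time 2
(row=0, col=2): c = 0.3950 + 1.3000i → escape time 2
(row=0, col=3): c = 0.6825 + 1.3000i → escape time 2
(row=0, col=4): c = 0.9700 + 1.3000i → escape time 2
(row=1, col=0): c = -0.1800 + 1.0233i → escape time 8
(row=1, col=1): c = 0.1075 + 1.0233i → escape time 4
(row=1, col=2): c = 0.3950 + 1.0233i → escape time 3
(row=1, col=3): c = 0.6825 + 1.0233i → escape time 2
(row=1, col=4): c = 0.9700 + 1.0233i → escape time 2
(row=2, col=0): c = -0.1800 + 0.7467i → escape time 8
(row=2, col=1): c = 0.1075 + 0.7467i → escape time 7
(row=2, col=2): c = 0.3950 + 0.7467i → escape time 4
(row=2, col=3): c = 0.6825 + 0.7467i → escape time 3
(row=2, col=4): c = 0.9700 + 0.7467i → escape time 2
(row=3, col=0): c = -0.1800 + 0.4700i → escape time 8
(row=3, col=1): c = 0.1075 + 0.4700i → escape time 8
(row=3, col=2): c = 0.3950 + 0.4700i → escape time 7
(row=3, col=3): c = 0.6825 + 0.4700i → escape time 3
(row=3, col=4): c = 0.9700 + 0.4700i → escape time 2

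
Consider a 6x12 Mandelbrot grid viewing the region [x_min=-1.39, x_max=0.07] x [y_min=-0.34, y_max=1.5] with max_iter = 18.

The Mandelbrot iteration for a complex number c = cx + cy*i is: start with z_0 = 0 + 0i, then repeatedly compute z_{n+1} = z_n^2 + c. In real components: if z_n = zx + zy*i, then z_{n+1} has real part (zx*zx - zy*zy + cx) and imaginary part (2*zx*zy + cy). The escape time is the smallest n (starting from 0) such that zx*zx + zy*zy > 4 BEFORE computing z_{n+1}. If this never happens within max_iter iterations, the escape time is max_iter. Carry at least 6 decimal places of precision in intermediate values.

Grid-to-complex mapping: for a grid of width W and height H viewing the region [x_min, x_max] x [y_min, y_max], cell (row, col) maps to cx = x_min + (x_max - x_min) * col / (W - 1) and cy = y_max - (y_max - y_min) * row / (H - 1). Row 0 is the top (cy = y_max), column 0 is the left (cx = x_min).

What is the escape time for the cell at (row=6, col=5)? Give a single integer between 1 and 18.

z_0 = 0 + 0i, c = 0.0700 + 0.4964i
Iter 1: z = 0.0700 + 0.4964i, |z|^2 = 0.2513
Iter 2: z = -0.1715 + 0.5659i, |z|^2 = 0.3496
Iter 3: z = -0.2208 + 0.3023i, |z|^2 = 0.1401
Iter 4: z = 0.0274 + 0.3629i, |z|^2 = 0.1324
Iter 5: z = -0.0609 + 0.5162i, |z|^2 = 0.2702
Iter 6: z = -0.1928 + 0.4335i, |z|^2 = 0.2250
Iter 7: z = -0.0807 + 0.3292i, |z|^2 = 0.1149
Iter 8: z = -0.0319 + 0.4432i, |z|^2 = 0.1974
Iter 9: z = -0.1254 + 0.4681i, |z|^2 = 0.2348
Iter 10: z = -0.1334 + 0.3789i, |z|^2 = 0.1614
Iter 11: z = -0.0558 + 0.3953i, |z|^2 = 0.1594
Iter 12: z = -0.0831 + 0.4522i, |z|^2 = 0.2114
Iter 13: z = -0.1276 + 0.4212i, |z|^2 = 0.1937
Iter 14: z = -0.0911 + 0.3889i, |z|^2 = 0.1595
Iter 15: z = -0.0729 + 0.4255i, |z|^2 = 0.1864
Iter 16: z = -0.1057 + 0.4343i, |z|^2 = 0.1998
Iter 17: z = -0.1074 + 0.4045i, |z|^2 = 0.1752

Answer: 18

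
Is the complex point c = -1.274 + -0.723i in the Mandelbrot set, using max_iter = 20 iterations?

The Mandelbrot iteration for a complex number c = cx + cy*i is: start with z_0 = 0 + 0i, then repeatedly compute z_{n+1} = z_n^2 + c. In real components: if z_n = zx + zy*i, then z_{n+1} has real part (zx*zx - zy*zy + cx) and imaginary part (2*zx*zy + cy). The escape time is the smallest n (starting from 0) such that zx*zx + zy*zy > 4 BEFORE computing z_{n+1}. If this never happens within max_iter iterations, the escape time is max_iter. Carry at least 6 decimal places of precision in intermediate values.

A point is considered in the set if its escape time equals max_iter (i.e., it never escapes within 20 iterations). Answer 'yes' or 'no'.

z_0 = 0 + 0i, c = -1.2740 + -0.7230i
Iter 1: z = -1.2740 + -0.7230i, |z|^2 = 2.1458
Iter 2: z = -0.1737 + 1.1192i, |z|^2 = 1.2828
Iter 3: z = -2.4965 + -1.1117i, |z|^2 = 7.4682
Escaped at iteration 3

Answer: no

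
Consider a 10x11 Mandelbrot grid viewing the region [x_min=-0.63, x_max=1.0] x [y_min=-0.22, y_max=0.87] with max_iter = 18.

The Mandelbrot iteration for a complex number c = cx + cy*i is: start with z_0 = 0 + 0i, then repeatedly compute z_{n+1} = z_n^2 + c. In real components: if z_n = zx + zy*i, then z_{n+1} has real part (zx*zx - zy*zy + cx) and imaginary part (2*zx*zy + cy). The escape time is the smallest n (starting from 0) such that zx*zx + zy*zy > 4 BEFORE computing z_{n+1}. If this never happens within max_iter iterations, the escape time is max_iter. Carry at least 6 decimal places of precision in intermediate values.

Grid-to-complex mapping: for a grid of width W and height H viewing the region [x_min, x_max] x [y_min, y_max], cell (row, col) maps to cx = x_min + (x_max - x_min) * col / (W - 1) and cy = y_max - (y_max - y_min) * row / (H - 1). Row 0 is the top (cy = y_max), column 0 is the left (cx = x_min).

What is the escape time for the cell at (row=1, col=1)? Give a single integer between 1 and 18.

z_0 = 0 + 0i, c = -0.4489 + 0.7610i
Iter 1: z = -0.4489 + 0.7610i, |z|^2 = 0.7806
Iter 2: z = -0.8265 + 0.0778i, |z|^2 = 0.6892
Iter 3: z = 0.2282 + 0.6324i, |z|^2 = 0.4520
Iter 4: z = -0.7968 + 1.0496i, |z|^2 = 1.7365
Iter 5: z = -0.9157 + -0.9116i, |z|^2 = 1.6695
Iter 6: z = -0.4413 + 2.4305i, |z|^2 = 6.1020
Escaped at iteration 6

Answer: 6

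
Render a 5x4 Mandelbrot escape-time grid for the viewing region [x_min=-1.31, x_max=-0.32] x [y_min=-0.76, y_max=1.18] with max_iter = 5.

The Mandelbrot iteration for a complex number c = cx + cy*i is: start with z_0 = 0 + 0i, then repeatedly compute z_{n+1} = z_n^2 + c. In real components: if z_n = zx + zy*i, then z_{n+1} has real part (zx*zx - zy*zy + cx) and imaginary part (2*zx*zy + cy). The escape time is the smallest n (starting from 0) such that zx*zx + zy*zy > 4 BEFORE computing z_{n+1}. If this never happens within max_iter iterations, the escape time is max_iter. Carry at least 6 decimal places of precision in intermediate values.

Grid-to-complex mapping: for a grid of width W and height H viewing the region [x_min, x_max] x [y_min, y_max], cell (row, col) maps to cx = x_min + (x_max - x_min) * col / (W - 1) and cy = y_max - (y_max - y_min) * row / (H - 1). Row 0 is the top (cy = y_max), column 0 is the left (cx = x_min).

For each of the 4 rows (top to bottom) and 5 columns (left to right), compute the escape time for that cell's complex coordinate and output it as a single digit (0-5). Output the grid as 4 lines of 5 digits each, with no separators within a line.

Answer: 23333
35555
55555
33455

Derivation:
(row=0, col=0): c = -1.3100 + 1.1800i → escape time 2
(row=0, col=1): c = -1.0625 + 1.1800i → escape time 3
(row=0, col=2): c = -0.8150 + 1.1800i → escape time 3
(row=0, col=3): c = -0.5675 + 1.1800i → escape time 3
(row=0, col=4): c = -0.3200 + 1.1800i → escape time 3
(row=1, col=0): c = -1.3100 + 0.5333i → escape time 3
(row=1, col=1): c = -1.0625 + 0.5333i → escape time 5
(row=1, col=2): c = -0.8150 + 0.5333i → escape time 5
(row=1, col=3): c = -0.5675 + 0.5333i → escape time 5
(row=1, col=4): c = -0.3200 + 0.5333i → escape time 5
(row=2, col=0): c = -1.3100 + -0.1133i → escape time 5
(row=2, col=1): c = -1.0625 + -0.1133i → escape time 5
(row=2, col=2): c = -0.8150 + -0.1133i → escape time 5
(row=2, col=3): c = -0.5675 + -0.1133i → escape time 5
(row=2, col=4): c = -0.3200 + -0.1133i → escape time 5
(row=3, col=0): c = -1.3100 + -0.7600i → escape time 3
(row=3, col=1): c = -1.0625 + -0.7600i → escape time 3
(row=3, col=2): c = -0.8150 + -0.7600i → escape time 4
(row=3, col=3): c = -0.5675 + -0.7600i → escape time 5
(row=3, col=4): c = -0.3200 + -0.7600i → escape time 5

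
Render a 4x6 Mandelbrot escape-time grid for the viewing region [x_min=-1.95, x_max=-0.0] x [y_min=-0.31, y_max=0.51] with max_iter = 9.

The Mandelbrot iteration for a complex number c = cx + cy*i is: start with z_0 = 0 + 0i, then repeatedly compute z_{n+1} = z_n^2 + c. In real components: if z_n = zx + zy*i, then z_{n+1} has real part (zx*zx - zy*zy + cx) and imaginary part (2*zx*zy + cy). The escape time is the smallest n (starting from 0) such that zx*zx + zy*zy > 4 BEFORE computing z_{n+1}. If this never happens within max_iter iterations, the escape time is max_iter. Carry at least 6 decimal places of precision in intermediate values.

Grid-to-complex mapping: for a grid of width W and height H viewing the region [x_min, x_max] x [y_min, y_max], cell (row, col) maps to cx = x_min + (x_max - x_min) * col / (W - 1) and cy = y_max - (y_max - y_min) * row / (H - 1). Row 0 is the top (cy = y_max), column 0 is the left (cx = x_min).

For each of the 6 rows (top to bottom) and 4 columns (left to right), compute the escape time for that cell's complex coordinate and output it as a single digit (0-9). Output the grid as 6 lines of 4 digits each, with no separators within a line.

Answer: 1499
2799
3999
5999
4999
3799

Derivation:
(row=0, col=0): c = -1.9500 + 0.5100i → escape time 1
(row=0, col=1): c = -1.3000 + 0.5100i → escape time 4
(row=0, col=2): c = -0.6500 + 0.5100i → escape time 9
(row=0, col=3): c = 0.0000 + 0.5100i → escape time 9
(row=1, col=0): c = -1.9500 + 0.3460i → escape time 2
(row=1, col=1): c = -1.3000 + 0.3460i → escape time 7
(row=1, col=2): c = -0.6500 + 0.3460i → escape time 9
(row=1, col=3): c = 0.0000 + 0.3460i → escape time 9
(row=2, col=0): c = -1.9500 + 0.1820i → escape time 3
(row=2, col=1): c = -1.3000 + 0.1820i → escape time 9
(row=2, col=2): c = -0.6500 + 0.1820i → escape time 9
(row=2, col=3): c = 0.0000 + 0.1820i → escape time 9
(row=3, col=0): c = -1.9500 + 0.0180i → escape time 5
(row=3, col=1): c = -1.3000 + 0.0180i → escape time 9
(row=3, col=2): c = -0.6500 + 0.0180i → escape time 9
(row=3, col=3): c = 0.0000 + 0.0180i → escape time 9
(row=4, col=0): c = -1.9500 + -0.1460i → escape time 4
(row=4, col=1): c = -1.3000 + -0.1460i → escape time 9
(row=4, col=2): c = -0.6500 + -0.1460i → escape time 9
(row=4, col=3): c = 0.0000 + -0.1460i → escape time 9
(row=5, col=0): c = -1.9500 + -0.3100i → escape time 3
(row=5, col=1): c = -1.3000 + -0.3100i → escape time 7
(row=5, col=2): c = -0.6500 + -0.3100i → escape time 9
(row=5, col=3): c = 0.0000 + -0.3100i → escape time 9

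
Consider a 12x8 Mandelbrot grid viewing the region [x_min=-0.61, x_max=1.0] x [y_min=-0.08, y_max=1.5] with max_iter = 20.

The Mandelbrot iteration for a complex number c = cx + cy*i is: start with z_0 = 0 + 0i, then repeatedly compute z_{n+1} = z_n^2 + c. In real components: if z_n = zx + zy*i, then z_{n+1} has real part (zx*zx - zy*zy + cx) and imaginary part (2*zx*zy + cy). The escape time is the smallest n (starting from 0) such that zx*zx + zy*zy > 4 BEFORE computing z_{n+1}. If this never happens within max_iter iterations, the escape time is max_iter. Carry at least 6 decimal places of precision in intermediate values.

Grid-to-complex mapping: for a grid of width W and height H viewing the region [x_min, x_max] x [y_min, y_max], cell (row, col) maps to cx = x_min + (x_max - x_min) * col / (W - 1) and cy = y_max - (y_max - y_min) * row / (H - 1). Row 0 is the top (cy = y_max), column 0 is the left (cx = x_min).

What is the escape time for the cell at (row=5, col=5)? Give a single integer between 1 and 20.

Answer: 20

Derivation:
z_0 = 0 + 0i, c = 0.1218 + 0.3714i
Iter 1: z = 0.1218 + 0.3714i, |z|^2 = 0.1528
Iter 2: z = -0.0013 + 0.4619i, |z|^2 = 0.2134
Iter 3: z = -0.0916 + 0.3702i, |z|^2 = 0.1454
Iter 4: z = -0.0069 + 0.3036i, |z|^2 = 0.0922
Iter 5: z = 0.0297 + 0.3673i, |z|^2 = 0.1358
Iter 6: z = -0.0122 + 0.3932i, |z|^2 = 0.1548
Iter 7: z = -0.0327 + 0.3618i, |z|^2 = 0.1320
Iter 8: z = -0.0081 + 0.3478i, |z|^2 = 0.1210
Iter 9: z = 0.0009 + 0.3658i, |z|^2 = 0.1338
Iter 10: z = -0.0120 + 0.3721i, |z|^2 = 0.1386
Iter 11: z = -0.0165 + 0.3625i, |z|^2 = 0.1317
Iter 12: z = -0.0093 + 0.3595i, |z|^2 = 0.1293
Iter 13: z = -0.0073 + 0.3647i, |z|^2 = 0.1331
Iter 14: z = -0.0112 + 0.3661i, |z|^2 = 0.1341
Iter 15: z = -0.0121 + 0.3633i, |z|^2 = 0.1321
Iter 16: z = -0.0100 + 0.3627i, |z|^2 = 0.1316
Iter 17: z = -0.0096 + 0.3642i, |z|^2 = 0.1327
Iter 18: z = -0.0107 + 0.3644i, |z|^2 = 0.1329
Iter 19: z = -0.0109 + 0.3636i, |z|^2 = 0.1323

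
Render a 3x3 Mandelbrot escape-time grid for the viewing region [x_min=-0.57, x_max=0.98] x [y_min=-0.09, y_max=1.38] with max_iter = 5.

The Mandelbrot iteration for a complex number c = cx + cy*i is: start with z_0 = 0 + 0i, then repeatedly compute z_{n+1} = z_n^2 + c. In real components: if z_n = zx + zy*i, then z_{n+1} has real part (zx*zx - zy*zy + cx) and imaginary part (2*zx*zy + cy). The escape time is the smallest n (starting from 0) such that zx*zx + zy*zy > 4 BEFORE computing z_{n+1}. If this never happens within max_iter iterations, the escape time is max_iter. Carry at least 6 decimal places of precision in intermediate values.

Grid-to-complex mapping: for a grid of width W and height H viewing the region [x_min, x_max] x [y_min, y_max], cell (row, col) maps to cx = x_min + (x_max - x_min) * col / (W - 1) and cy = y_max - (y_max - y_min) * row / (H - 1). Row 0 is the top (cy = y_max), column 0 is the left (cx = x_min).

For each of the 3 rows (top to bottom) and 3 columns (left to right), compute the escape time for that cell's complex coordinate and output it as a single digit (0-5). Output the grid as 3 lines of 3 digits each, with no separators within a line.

Answer: 222
552
553

Derivation:
(row=0, col=0): c = -0.5700 + 1.3800i → escape time 2
(row=0, col=1): c = 0.2050 + 1.3800i → escape time 2
(row=0, col=2): c = 0.9800 + 1.3800i → escape time 2
(row=1, col=0): c = -0.5700 + 0.6450i → escape time 5
(row=1, col=1): c = 0.2050 + 0.6450i → escape time 5
(row=1, col=2): c = 0.9800 + 0.6450i → escape time 2
(row=2, col=0): c = -0.5700 + -0.0900i → escape time 5
(row=2, col=1): c = 0.2050 + -0.0900i → escape time 5
(row=2, col=2): c = 0.9800 + -0.0900i → escape time 3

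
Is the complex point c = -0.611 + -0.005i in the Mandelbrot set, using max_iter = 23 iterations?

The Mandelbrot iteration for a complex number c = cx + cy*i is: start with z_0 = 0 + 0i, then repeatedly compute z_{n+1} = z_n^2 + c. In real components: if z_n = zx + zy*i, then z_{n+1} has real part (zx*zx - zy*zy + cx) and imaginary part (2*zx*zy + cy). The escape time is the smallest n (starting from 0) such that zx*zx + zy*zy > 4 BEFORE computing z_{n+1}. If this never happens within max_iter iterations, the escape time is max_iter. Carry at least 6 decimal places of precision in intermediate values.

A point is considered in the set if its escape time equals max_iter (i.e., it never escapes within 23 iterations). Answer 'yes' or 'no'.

z_0 = 0 + 0i, c = -0.6110 + -0.0050i
Iter 1: z = -0.6110 + -0.0050i, |z|^2 = 0.3733
Iter 2: z = -0.2377 + 0.0011i, |z|^2 = 0.0565
Iter 3: z = -0.5545 + -0.0055i, |z|^2 = 0.3075
Iter 4: z = -0.3036 + 0.0011i, |z|^2 = 0.0922
Iter 5: z = -0.5189 + -0.0057i, |z|^2 = 0.2692
Iter 6: z = -0.3418 + 0.0009i, |z|^2 = 0.1168
Iter 7: z = -0.4942 + -0.0056i, |z|^2 = 0.2442
Iter 8: z = -0.3668 + 0.0006i, |z|^2 = 0.1346
Iter 9: z = -0.4764 + -0.0054i, |z|^2 = 0.2270
Iter 10: z = -0.3840 + 0.0001i, |z|^2 = 0.1475
Iter 11: z = -0.4635 + -0.0051i, |z|^2 = 0.2149
Iter 12: z = -0.3962 + -0.0003i, |z|^2 = 0.1570
Iter 13: z = -0.4540 + -0.0048i, |z|^2 = 0.2062
Iter 14: z = -0.4049 + -0.0006i, |z|^2 = 0.1639
Iter 15: z = -0.4471 + -0.0045i, |z|^2 = 0.1999
Iter 16: z = -0.4111 + -0.0010i, |z|^2 = 0.1690
Iter 17: z = -0.4420 + -0.0042i, |z|^2 = 0.1953
Iter 18: z = -0.4157 + -0.0013i, |z|^2 = 0.1728
Iter 19: z = -0.4382 + -0.0039i, |z|^2 = 0.1920
Iter 20: z = -0.4190 + -0.0016i, |z|^2 = 0.1756
Iter 21: z = -0.4355 + -0.0037i, |z|^2 = 0.1896
Iter 22: z = -0.4214 + -0.0018i, |z|^2 = 0.1776
Did not escape in 23 iterations → in set

Answer: yes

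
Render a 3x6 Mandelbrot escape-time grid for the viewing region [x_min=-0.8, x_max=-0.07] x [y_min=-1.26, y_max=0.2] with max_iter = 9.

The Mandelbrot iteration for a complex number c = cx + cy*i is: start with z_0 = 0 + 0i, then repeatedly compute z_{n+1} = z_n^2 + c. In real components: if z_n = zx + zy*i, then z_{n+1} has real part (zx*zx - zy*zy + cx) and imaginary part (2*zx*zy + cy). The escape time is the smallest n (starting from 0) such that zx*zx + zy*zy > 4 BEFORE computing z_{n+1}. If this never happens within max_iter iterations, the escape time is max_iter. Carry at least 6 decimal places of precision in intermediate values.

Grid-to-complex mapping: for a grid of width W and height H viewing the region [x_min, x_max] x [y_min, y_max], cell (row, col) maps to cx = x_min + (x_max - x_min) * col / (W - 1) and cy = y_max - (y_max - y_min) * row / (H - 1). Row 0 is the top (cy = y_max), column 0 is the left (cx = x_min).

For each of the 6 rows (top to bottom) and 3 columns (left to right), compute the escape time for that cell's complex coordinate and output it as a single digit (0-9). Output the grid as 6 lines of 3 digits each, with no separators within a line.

(row=0, col=0): c = -0.8000 + 0.2000i → escape time 9
(row=0, col=1): c = -0.4350 + 0.2000i → escape time 9
(row=0, col=2): c = -0.0700 + 0.2000i → escape time 9
(row=1, col=0): c = -0.8000 + -0.0920i → escape time 9
(row=1, col=1): c = -0.4350 + -0.0920i → escape time 9
(row=1, col=2): c = -0.0700 + -0.0920i → escape time 9
(row=2, col=0): c = -0.8000 + -0.3840i → escape time 8
(row=2, col=1): c = -0.4350 + -0.3840i → escape time 9
(row=2, col=2): c = -0.0700 + -0.3840i → escape time 9
(row=3, col=0): c = -0.8000 + -0.6760i → escape time 5
(row=3, col=1): c = -0.4350 + -0.6760i → escape time 9
(row=3, col=2): c = -0.0700 + -0.6760i → escape time 9
(row=4, col=0): c = -0.8000 + -0.9680i → escape time 3
(row=4, col=1): c = -0.4350 + -0.9680i → escape time 4
(row=4, col=2): c = -0.0700 + -0.9680i → escape time 9
(row=5, col=0): c = -0.8000 + -1.2600i → escape time 3
(row=5, col=1): c = -0.4350 + -1.2600i → escape time 3
(row=5, col=2): c = -0.0700 + -1.2600i → escape time 3

Answer: 999
999
899
599
349
333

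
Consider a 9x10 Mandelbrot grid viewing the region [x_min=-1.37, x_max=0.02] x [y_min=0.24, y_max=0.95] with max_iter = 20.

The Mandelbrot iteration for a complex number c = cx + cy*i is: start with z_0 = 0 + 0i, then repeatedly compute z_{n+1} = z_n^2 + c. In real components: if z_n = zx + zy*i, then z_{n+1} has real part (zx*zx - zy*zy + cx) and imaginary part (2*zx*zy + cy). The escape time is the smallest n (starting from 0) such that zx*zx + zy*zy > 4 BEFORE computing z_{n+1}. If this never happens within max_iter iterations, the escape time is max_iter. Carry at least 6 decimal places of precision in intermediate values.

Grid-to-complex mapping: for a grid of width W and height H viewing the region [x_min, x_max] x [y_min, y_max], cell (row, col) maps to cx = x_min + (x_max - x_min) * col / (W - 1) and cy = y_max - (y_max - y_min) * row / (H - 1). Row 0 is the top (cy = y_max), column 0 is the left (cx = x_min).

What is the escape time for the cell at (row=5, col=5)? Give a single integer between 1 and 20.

Answer: 20

Derivation:
z_0 = 0 + 0i, c = -0.5012 + 0.5556i
Iter 1: z = -0.5012 + 0.5556i, |z|^2 = 0.5599
Iter 2: z = -0.5586 + -0.0014i, |z|^2 = 0.3121
Iter 3: z = -0.1892 + 0.5571i, |z|^2 = 0.3462
Iter 4: z = -0.7758 + 0.3448i, |z|^2 = 0.7208
Iter 5: z = -0.0182 + 0.0206i, |z|^2 = 0.0008
Iter 6: z = -0.5013 + 0.5548i, |z|^2 = 0.5592
Iter 7: z = -0.5577 + -0.0007i, |z|^2 = 0.3110
Iter 8: z = -0.1902 + 0.5564i, |z|^2 = 0.3457
Iter 9: z = -0.7746 + 0.3439i, |z|^2 = 0.7183
Iter 10: z = -0.0195 + 0.0228i, |z|^2 = 0.0009
Iter 11: z = -0.5014 + 0.5547i, |z|^2 = 0.5590
Iter 12: z = -0.5575 + -0.0007i, |z|^2 = 0.3108
Iter 13: z = -0.1904 + 0.5563i, |z|^2 = 0.3457
Iter 14: z = -0.7744 + 0.3437i, |z|^2 = 0.7179
Iter 15: z = -0.0196 + 0.0232i, |z|^2 = 0.0009
Iter 16: z = -0.5014 + 0.5546i, |z|^2 = 0.5590
Iter 17: z = -0.5575 + -0.0006i, |z|^2 = 0.3108
Iter 18: z = -0.1905 + 0.5563i, |z|^2 = 0.3457
Iter 19: z = -0.7744 + 0.3436i, |z|^2 = 0.7178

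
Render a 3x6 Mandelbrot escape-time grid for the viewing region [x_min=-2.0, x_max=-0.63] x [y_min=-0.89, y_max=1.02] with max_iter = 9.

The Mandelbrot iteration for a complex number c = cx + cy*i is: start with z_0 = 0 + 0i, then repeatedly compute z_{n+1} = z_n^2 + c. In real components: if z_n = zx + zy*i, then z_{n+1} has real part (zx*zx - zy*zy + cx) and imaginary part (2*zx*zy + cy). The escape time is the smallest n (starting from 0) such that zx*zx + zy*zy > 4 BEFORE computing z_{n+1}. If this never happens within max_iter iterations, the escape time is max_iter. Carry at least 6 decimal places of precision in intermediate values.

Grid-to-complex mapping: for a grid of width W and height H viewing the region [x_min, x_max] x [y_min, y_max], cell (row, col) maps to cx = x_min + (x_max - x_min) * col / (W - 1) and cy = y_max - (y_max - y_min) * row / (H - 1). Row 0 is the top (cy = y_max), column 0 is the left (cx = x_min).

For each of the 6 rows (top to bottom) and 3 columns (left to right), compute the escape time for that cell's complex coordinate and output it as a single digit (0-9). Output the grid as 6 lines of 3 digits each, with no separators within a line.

Answer: 134
138
179
199
149
134

Derivation:
(row=0, col=0): c = -2.0000 + 1.0200i → escape time 1
(row=0, col=1): c = -1.3150 + 1.0200i → escape time 3
(row=0, col=2): c = -0.6300 + 1.0200i → escape time 4
(row=1, col=0): c = -2.0000 + 0.6380i → escape time 1
(row=1, col=1): c = -1.3150 + 0.6380i → escape time 3
(row=1, col=2): c = -0.6300 + 0.6380i → escape time 8
(row=2, col=0): c = -2.0000 + 0.2560i → escape time 1
(row=2, col=1): c = -1.3150 + 0.2560i → escape time 7
(row=2, col=2): c = -0.6300 + 0.2560i → escape time 9
(row=3, col=0): c = -2.0000 + -0.1260i → escape time 1
(row=3, col=1): c = -1.3150 + -0.1260i → escape time 9
(row=3, col=2): c = -0.6300 + -0.1260i → escape time 9
(row=4, col=0): c = -2.0000 + -0.5080i → escape time 1
(row=4, col=1): c = -1.3150 + -0.5080i → escape time 4
(row=4, col=2): c = -0.6300 + -0.5080i → escape time 9
(row=5, col=0): c = -2.0000 + -0.8900i → escape time 1
(row=5, col=1): c = -1.3150 + -0.8900i → escape time 3
(row=5, col=2): c = -0.6300 + -0.8900i → escape time 4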